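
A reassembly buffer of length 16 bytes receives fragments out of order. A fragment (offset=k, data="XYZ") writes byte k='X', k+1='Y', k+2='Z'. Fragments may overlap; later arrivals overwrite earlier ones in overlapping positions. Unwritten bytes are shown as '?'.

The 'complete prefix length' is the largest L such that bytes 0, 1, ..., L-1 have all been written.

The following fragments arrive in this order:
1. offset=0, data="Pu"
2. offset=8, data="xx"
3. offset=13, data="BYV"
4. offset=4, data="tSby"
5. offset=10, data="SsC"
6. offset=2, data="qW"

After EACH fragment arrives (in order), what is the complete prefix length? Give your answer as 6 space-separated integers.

Answer: 2 2 2 2 2 16

Derivation:
Fragment 1: offset=0 data="Pu" -> buffer=Pu?????????????? -> prefix_len=2
Fragment 2: offset=8 data="xx" -> buffer=Pu??????xx?????? -> prefix_len=2
Fragment 3: offset=13 data="BYV" -> buffer=Pu??????xx???BYV -> prefix_len=2
Fragment 4: offset=4 data="tSby" -> buffer=Pu??tSbyxx???BYV -> prefix_len=2
Fragment 5: offset=10 data="SsC" -> buffer=Pu??tSbyxxSsCBYV -> prefix_len=2
Fragment 6: offset=2 data="qW" -> buffer=PuqWtSbyxxSsCBYV -> prefix_len=16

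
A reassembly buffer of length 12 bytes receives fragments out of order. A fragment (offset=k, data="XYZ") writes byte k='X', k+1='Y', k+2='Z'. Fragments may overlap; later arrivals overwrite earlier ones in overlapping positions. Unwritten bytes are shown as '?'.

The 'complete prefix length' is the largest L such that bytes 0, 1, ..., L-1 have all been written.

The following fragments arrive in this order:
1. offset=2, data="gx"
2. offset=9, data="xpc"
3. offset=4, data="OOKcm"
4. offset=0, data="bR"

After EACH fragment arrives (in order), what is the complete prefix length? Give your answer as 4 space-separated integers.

Fragment 1: offset=2 data="gx" -> buffer=??gx???????? -> prefix_len=0
Fragment 2: offset=9 data="xpc" -> buffer=??gx?????xpc -> prefix_len=0
Fragment 3: offset=4 data="OOKcm" -> buffer=??gxOOKcmxpc -> prefix_len=0
Fragment 4: offset=0 data="bR" -> buffer=bRgxOOKcmxpc -> prefix_len=12

Answer: 0 0 0 12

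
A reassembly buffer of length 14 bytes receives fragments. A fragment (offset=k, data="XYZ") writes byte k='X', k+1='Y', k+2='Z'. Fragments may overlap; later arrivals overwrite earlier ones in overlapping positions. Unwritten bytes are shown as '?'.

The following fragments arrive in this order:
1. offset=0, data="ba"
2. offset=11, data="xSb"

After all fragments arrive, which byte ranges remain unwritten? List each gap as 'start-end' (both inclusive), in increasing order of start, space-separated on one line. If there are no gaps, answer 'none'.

Answer: 2-10

Derivation:
Fragment 1: offset=0 len=2
Fragment 2: offset=11 len=3
Gaps: 2-10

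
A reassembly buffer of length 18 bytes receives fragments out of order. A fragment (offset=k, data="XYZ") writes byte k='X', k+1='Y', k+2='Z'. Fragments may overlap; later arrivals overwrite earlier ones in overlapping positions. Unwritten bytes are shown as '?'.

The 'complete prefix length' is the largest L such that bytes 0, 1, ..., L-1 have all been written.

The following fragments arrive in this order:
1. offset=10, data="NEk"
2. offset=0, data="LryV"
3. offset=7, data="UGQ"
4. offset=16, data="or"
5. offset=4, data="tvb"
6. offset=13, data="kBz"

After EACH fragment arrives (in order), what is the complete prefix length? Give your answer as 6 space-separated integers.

Fragment 1: offset=10 data="NEk" -> buffer=??????????NEk????? -> prefix_len=0
Fragment 2: offset=0 data="LryV" -> buffer=LryV??????NEk????? -> prefix_len=4
Fragment 3: offset=7 data="UGQ" -> buffer=LryV???UGQNEk????? -> prefix_len=4
Fragment 4: offset=16 data="or" -> buffer=LryV???UGQNEk???or -> prefix_len=4
Fragment 5: offset=4 data="tvb" -> buffer=LryVtvbUGQNEk???or -> prefix_len=13
Fragment 6: offset=13 data="kBz" -> buffer=LryVtvbUGQNEkkBzor -> prefix_len=18

Answer: 0 4 4 4 13 18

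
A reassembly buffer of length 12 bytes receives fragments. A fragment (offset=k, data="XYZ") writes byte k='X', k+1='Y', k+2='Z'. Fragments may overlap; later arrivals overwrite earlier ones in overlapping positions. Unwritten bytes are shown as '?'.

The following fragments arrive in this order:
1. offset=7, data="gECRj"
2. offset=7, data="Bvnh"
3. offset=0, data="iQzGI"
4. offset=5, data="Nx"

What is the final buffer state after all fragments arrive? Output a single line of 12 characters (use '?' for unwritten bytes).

Fragment 1: offset=7 data="gECRj" -> buffer=???????gECRj
Fragment 2: offset=7 data="Bvnh" -> buffer=???????Bvnhj
Fragment 3: offset=0 data="iQzGI" -> buffer=iQzGI??Bvnhj
Fragment 4: offset=5 data="Nx" -> buffer=iQzGINxBvnhj

Answer: iQzGINxBvnhj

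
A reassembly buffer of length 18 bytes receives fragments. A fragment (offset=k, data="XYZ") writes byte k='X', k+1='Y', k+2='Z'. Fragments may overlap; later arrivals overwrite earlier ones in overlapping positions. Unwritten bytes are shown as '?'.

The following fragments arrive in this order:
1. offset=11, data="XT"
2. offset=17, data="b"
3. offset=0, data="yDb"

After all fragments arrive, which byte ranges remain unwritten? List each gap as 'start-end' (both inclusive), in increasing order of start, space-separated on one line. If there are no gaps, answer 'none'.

Answer: 3-10 13-16

Derivation:
Fragment 1: offset=11 len=2
Fragment 2: offset=17 len=1
Fragment 3: offset=0 len=3
Gaps: 3-10 13-16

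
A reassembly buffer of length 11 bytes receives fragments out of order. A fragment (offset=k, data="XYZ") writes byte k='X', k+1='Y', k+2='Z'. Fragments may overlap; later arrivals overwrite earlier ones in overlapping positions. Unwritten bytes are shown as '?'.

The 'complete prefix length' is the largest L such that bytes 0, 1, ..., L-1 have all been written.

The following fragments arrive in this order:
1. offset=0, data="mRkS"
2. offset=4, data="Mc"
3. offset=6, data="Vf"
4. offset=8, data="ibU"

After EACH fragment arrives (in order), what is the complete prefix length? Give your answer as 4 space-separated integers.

Fragment 1: offset=0 data="mRkS" -> buffer=mRkS??????? -> prefix_len=4
Fragment 2: offset=4 data="Mc" -> buffer=mRkSMc????? -> prefix_len=6
Fragment 3: offset=6 data="Vf" -> buffer=mRkSMcVf??? -> prefix_len=8
Fragment 4: offset=8 data="ibU" -> buffer=mRkSMcVfibU -> prefix_len=11

Answer: 4 6 8 11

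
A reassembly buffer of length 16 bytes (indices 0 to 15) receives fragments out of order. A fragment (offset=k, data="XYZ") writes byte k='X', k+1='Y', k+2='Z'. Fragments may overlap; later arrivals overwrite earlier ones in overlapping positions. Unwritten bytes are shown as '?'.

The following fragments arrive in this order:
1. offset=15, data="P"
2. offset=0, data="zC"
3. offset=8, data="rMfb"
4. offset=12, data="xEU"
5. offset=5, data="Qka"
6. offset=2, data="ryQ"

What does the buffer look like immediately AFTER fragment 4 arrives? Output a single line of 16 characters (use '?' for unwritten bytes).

Answer: zC??????rMfbxEUP

Derivation:
Fragment 1: offset=15 data="P" -> buffer=???????????????P
Fragment 2: offset=0 data="zC" -> buffer=zC?????????????P
Fragment 3: offset=8 data="rMfb" -> buffer=zC??????rMfb???P
Fragment 4: offset=12 data="xEU" -> buffer=zC??????rMfbxEUP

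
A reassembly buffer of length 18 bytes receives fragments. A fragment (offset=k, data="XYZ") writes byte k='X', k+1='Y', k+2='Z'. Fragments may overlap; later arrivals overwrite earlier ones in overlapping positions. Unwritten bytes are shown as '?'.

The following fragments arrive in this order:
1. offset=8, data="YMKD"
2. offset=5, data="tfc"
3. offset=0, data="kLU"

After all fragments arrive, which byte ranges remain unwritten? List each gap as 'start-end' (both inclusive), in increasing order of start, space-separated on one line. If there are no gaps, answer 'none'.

Answer: 3-4 12-17

Derivation:
Fragment 1: offset=8 len=4
Fragment 2: offset=5 len=3
Fragment 3: offset=0 len=3
Gaps: 3-4 12-17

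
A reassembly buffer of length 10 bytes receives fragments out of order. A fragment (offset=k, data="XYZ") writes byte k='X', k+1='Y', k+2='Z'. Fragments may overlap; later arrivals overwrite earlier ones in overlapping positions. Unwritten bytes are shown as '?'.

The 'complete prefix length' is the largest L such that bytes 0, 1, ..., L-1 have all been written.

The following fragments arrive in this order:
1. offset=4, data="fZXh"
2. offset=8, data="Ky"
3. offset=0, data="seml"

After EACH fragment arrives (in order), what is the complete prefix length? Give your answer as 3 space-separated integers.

Answer: 0 0 10

Derivation:
Fragment 1: offset=4 data="fZXh" -> buffer=????fZXh?? -> prefix_len=0
Fragment 2: offset=8 data="Ky" -> buffer=????fZXhKy -> prefix_len=0
Fragment 3: offset=0 data="seml" -> buffer=semlfZXhKy -> prefix_len=10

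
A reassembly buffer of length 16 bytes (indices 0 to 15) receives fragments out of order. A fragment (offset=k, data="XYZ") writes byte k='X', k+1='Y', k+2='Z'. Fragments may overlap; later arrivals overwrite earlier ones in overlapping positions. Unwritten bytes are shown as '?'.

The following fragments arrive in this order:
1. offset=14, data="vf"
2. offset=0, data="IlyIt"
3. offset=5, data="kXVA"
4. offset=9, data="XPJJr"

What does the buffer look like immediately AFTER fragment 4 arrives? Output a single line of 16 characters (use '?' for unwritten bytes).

Fragment 1: offset=14 data="vf" -> buffer=??????????????vf
Fragment 2: offset=0 data="IlyIt" -> buffer=IlyIt?????????vf
Fragment 3: offset=5 data="kXVA" -> buffer=IlyItkXVA?????vf
Fragment 4: offset=9 data="XPJJr" -> buffer=IlyItkXVAXPJJrvf

Answer: IlyItkXVAXPJJrvf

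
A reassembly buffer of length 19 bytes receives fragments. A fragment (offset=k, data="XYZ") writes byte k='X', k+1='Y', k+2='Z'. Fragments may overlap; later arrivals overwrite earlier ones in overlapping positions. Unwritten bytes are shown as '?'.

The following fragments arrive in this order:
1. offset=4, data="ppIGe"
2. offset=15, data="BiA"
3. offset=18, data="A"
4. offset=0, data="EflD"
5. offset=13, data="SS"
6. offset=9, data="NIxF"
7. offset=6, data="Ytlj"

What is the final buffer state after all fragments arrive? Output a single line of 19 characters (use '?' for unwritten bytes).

Fragment 1: offset=4 data="ppIGe" -> buffer=????ppIGe??????????
Fragment 2: offset=15 data="BiA" -> buffer=????ppIGe??????BiA?
Fragment 3: offset=18 data="A" -> buffer=????ppIGe??????BiAA
Fragment 4: offset=0 data="EflD" -> buffer=EflDppIGe??????BiAA
Fragment 5: offset=13 data="SS" -> buffer=EflDppIGe????SSBiAA
Fragment 6: offset=9 data="NIxF" -> buffer=EflDppIGeNIxFSSBiAA
Fragment 7: offset=6 data="Ytlj" -> buffer=EflDppYtljIxFSSBiAA

Answer: EflDppYtljIxFSSBiAA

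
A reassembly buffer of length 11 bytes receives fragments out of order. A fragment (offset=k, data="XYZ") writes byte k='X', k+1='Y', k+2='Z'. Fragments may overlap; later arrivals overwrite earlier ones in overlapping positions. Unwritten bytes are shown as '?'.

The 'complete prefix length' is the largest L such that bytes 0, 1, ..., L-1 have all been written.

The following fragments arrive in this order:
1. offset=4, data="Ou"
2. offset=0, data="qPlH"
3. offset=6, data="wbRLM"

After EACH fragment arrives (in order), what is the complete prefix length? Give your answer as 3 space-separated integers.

Fragment 1: offset=4 data="Ou" -> buffer=????Ou????? -> prefix_len=0
Fragment 2: offset=0 data="qPlH" -> buffer=qPlHOu????? -> prefix_len=6
Fragment 3: offset=6 data="wbRLM" -> buffer=qPlHOuwbRLM -> prefix_len=11

Answer: 0 6 11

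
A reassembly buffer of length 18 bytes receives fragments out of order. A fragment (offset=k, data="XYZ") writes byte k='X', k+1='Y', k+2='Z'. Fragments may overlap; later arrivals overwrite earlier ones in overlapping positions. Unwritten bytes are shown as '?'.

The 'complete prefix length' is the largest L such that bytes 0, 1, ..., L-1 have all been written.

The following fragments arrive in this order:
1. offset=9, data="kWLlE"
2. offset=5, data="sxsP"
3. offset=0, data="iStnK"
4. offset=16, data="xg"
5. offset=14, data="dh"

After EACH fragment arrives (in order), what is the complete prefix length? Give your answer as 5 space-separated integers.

Fragment 1: offset=9 data="kWLlE" -> buffer=?????????kWLlE???? -> prefix_len=0
Fragment 2: offset=5 data="sxsP" -> buffer=?????sxsPkWLlE???? -> prefix_len=0
Fragment 3: offset=0 data="iStnK" -> buffer=iStnKsxsPkWLlE???? -> prefix_len=14
Fragment 4: offset=16 data="xg" -> buffer=iStnKsxsPkWLlE??xg -> prefix_len=14
Fragment 5: offset=14 data="dh" -> buffer=iStnKsxsPkWLlEdhxg -> prefix_len=18

Answer: 0 0 14 14 18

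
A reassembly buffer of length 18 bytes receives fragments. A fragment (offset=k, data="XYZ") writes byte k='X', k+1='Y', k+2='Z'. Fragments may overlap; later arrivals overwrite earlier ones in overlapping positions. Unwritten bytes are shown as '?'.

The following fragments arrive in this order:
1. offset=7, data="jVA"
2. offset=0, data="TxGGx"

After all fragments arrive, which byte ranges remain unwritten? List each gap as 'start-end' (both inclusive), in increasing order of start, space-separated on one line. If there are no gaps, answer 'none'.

Fragment 1: offset=7 len=3
Fragment 2: offset=0 len=5
Gaps: 5-6 10-17

Answer: 5-6 10-17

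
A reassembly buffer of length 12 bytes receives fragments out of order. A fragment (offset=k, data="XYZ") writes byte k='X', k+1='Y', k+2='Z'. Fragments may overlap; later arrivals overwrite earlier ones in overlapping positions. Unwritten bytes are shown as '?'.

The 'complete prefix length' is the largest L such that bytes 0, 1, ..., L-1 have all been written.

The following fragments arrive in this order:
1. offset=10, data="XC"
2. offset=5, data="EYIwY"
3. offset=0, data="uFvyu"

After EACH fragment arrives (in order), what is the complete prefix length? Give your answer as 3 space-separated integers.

Answer: 0 0 12

Derivation:
Fragment 1: offset=10 data="XC" -> buffer=??????????XC -> prefix_len=0
Fragment 2: offset=5 data="EYIwY" -> buffer=?????EYIwYXC -> prefix_len=0
Fragment 3: offset=0 data="uFvyu" -> buffer=uFvyuEYIwYXC -> prefix_len=12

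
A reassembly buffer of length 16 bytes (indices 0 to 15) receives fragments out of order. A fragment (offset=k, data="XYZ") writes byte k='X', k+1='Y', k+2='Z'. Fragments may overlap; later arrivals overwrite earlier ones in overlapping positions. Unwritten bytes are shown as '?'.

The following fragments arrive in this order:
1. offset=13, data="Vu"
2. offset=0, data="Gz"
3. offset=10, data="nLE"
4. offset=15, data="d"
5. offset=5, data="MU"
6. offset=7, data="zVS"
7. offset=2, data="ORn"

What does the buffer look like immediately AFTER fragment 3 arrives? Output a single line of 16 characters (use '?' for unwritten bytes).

Answer: Gz????????nLEVu?

Derivation:
Fragment 1: offset=13 data="Vu" -> buffer=?????????????Vu?
Fragment 2: offset=0 data="Gz" -> buffer=Gz???????????Vu?
Fragment 3: offset=10 data="nLE" -> buffer=Gz????????nLEVu?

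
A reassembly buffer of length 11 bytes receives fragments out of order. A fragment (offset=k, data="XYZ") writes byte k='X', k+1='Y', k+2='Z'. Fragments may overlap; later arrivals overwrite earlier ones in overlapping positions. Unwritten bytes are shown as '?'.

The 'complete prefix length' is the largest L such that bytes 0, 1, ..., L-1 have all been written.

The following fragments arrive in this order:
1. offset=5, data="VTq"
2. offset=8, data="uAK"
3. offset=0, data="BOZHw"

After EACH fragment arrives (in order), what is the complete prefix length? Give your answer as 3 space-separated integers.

Fragment 1: offset=5 data="VTq" -> buffer=?????VTq??? -> prefix_len=0
Fragment 2: offset=8 data="uAK" -> buffer=?????VTquAK -> prefix_len=0
Fragment 3: offset=0 data="BOZHw" -> buffer=BOZHwVTquAK -> prefix_len=11

Answer: 0 0 11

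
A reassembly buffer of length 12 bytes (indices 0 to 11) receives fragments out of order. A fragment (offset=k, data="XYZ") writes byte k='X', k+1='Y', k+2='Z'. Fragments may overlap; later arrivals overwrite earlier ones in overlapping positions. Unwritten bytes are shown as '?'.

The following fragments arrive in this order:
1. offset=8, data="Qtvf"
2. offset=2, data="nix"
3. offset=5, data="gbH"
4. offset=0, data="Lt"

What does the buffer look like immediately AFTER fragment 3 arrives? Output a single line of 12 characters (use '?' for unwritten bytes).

Fragment 1: offset=8 data="Qtvf" -> buffer=????????Qtvf
Fragment 2: offset=2 data="nix" -> buffer=??nix???Qtvf
Fragment 3: offset=5 data="gbH" -> buffer=??nixgbHQtvf

Answer: ??nixgbHQtvf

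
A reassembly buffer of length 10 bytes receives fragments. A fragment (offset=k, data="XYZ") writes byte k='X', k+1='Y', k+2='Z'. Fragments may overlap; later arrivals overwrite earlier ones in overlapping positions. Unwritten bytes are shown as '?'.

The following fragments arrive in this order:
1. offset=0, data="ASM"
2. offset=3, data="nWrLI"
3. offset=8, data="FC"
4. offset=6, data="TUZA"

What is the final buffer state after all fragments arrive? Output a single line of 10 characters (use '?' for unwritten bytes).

Fragment 1: offset=0 data="ASM" -> buffer=ASM???????
Fragment 2: offset=3 data="nWrLI" -> buffer=ASMnWrLI??
Fragment 3: offset=8 data="FC" -> buffer=ASMnWrLIFC
Fragment 4: offset=6 data="TUZA" -> buffer=ASMnWrTUZA

Answer: ASMnWrTUZA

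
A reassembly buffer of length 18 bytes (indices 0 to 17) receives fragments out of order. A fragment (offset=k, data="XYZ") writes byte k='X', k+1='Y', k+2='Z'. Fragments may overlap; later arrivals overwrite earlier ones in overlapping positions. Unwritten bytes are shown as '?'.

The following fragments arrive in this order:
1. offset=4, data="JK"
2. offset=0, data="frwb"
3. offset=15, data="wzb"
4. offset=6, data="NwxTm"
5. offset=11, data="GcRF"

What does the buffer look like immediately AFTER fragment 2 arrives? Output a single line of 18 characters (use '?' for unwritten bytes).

Fragment 1: offset=4 data="JK" -> buffer=????JK????????????
Fragment 2: offset=0 data="frwb" -> buffer=frwbJK????????????

Answer: frwbJK????????????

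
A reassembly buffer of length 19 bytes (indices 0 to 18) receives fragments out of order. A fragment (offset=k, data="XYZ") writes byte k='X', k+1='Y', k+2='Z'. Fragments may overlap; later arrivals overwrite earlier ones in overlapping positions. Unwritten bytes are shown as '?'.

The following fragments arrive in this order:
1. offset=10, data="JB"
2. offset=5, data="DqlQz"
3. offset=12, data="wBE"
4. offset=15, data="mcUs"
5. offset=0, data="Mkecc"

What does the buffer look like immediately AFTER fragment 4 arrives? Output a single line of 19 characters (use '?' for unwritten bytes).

Fragment 1: offset=10 data="JB" -> buffer=??????????JB???????
Fragment 2: offset=5 data="DqlQz" -> buffer=?????DqlQzJB???????
Fragment 3: offset=12 data="wBE" -> buffer=?????DqlQzJBwBE????
Fragment 4: offset=15 data="mcUs" -> buffer=?????DqlQzJBwBEmcUs

Answer: ?????DqlQzJBwBEmcUs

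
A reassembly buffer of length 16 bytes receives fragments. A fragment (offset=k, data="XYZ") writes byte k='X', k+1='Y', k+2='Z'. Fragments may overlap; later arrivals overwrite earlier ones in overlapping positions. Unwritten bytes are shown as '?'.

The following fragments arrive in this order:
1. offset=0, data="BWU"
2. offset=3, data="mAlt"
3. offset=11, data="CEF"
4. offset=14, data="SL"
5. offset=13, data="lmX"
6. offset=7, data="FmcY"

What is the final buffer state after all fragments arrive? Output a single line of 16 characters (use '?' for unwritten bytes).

Answer: BWUmAltFmcYCElmX

Derivation:
Fragment 1: offset=0 data="BWU" -> buffer=BWU?????????????
Fragment 2: offset=3 data="mAlt" -> buffer=BWUmAlt?????????
Fragment 3: offset=11 data="CEF" -> buffer=BWUmAlt????CEF??
Fragment 4: offset=14 data="SL" -> buffer=BWUmAlt????CEFSL
Fragment 5: offset=13 data="lmX" -> buffer=BWUmAlt????CElmX
Fragment 6: offset=7 data="FmcY" -> buffer=BWUmAltFmcYCElmX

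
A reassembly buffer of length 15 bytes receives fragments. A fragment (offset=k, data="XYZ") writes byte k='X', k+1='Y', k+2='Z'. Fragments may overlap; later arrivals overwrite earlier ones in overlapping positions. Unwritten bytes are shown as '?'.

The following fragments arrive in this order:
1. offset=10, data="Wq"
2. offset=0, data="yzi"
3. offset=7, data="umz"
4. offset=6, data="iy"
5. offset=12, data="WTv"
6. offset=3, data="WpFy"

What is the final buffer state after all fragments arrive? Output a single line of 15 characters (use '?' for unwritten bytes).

Fragment 1: offset=10 data="Wq" -> buffer=??????????Wq???
Fragment 2: offset=0 data="yzi" -> buffer=yzi???????Wq???
Fragment 3: offset=7 data="umz" -> buffer=yzi????umzWq???
Fragment 4: offset=6 data="iy" -> buffer=yzi???iymzWq???
Fragment 5: offset=12 data="WTv" -> buffer=yzi???iymzWqWTv
Fragment 6: offset=3 data="WpFy" -> buffer=yziWpFyymzWqWTv

Answer: yziWpFyymzWqWTv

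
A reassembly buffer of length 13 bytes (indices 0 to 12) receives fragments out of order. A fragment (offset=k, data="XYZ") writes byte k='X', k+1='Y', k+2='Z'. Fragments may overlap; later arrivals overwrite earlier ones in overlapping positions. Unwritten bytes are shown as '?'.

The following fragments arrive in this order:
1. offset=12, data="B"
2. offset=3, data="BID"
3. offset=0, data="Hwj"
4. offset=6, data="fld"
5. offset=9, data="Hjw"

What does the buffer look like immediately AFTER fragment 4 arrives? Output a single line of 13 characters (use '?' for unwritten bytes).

Answer: HwjBIDfld???B

Derivation:
Fragment 1: offset=12 data="B" -> buffer=????????????B
Fragment 2: offset=3 data="BID" -> buffer=???BID??????B
Fragment 3: offset=0 data="Hwj" -> buffer=HwjBID??????B
Fragment 4: offset=6 data="fld" -> buffer=HwjBIDfld???B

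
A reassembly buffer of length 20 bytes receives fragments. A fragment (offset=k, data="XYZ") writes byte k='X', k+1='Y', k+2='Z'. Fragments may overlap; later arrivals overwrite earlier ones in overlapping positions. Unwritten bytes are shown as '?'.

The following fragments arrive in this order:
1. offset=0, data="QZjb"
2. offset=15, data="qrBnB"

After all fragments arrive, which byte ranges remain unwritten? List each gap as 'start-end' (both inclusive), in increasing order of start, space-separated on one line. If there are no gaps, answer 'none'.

Answer: 4-14

Derivation:
Fragment 1: offset=0 len=4
Fragment 2: offset=15 len=5
Gaps: 4-14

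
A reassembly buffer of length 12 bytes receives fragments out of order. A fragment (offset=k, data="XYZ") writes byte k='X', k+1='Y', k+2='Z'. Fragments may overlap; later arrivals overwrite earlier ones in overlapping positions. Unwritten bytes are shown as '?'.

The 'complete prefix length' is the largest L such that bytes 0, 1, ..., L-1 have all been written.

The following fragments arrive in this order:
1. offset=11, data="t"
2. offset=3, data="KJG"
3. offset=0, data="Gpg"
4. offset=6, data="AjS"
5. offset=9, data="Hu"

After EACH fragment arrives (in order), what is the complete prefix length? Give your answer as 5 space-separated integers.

Answer: 0 0 6 9 12

Derivation:
Fragment 1: offset=11 data="t" -> buffer=???????????t -> prefix_len=0
Fragment 2: offset=3 data="KJG" -> buffer=???KJG?????t -> prefix_len=0
Fragment 3: offset=0 data="Gpg" -> buffer=GpgKJG?????t -> prefix_len=6
Fragment 4: offset=6 data="AjS" -> buffer=GpgKJGAjS??t -> prefix_len=9
Fragment 5: offset=9 data="Hu" -> buffer=GpgKJGAjSHut -> prefix_len=12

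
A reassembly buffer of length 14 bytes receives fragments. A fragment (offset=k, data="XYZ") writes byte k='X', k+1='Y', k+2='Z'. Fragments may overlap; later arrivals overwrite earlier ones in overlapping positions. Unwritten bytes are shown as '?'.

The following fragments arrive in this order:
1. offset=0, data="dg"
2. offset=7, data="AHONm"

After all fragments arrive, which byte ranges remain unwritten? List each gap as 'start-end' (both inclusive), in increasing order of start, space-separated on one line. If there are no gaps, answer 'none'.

Answer: 2-6 12-13

Derivation:
Fragment 1: offset=0 len=2
Fragment 2: offset=7 len=5
Gaps: 2-6 12-13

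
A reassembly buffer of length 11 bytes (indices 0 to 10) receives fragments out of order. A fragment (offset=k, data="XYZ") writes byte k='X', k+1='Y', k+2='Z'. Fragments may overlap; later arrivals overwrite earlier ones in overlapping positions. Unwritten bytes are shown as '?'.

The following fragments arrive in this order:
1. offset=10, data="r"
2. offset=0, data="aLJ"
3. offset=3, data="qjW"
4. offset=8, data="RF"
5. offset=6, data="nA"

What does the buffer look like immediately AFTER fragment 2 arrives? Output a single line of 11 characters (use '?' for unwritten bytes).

Fragment 1: offset=10 data="r" -> buffer=??????????r
Fragment 2: offset=0 data="aLJ" -> buffer=aLJ???????r

Answer: aLJ???????r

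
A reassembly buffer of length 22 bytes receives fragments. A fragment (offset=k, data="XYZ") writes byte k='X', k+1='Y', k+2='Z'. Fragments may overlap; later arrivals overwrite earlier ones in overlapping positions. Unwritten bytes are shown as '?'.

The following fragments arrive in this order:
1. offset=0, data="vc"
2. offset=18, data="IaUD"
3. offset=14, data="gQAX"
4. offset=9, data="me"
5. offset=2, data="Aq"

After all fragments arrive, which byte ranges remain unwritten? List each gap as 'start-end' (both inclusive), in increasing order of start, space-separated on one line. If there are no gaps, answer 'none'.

Fragment 1: offset=0 len=2
Fragment 2: offset=18 len=4
Fragment 3: offset=14 len=4
Fragment 4: offset=9 len=2
Fragment 5: offset=2 len=2
Gaps: 4-8 11-13

Answer: 4-8 11-13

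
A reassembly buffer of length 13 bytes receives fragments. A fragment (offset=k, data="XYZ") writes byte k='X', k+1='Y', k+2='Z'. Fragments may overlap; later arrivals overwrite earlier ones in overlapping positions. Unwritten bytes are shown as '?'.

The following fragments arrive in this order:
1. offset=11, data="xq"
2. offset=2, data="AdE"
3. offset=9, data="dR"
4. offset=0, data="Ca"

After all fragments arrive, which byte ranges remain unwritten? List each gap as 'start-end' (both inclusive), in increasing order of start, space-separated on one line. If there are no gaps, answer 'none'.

Fragment 1: offset=11 len=2
Fragment 2: offset=2 len=3
Fragment 3: offset=9 len=2
Fragment 4: offset=0 len=2
Gaps: 5-8

Answer: 5-8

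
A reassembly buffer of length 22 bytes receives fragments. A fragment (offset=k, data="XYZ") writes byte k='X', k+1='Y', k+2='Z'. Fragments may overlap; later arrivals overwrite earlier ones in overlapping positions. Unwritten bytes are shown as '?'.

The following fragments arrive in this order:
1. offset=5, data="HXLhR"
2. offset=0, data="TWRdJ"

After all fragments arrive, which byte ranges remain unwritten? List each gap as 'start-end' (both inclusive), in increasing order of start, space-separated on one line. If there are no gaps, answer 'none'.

Fragment 1: offset=5 len=5
Fragment 2: offset=0 len=5
Gaps: 10-21

Answer: 10-21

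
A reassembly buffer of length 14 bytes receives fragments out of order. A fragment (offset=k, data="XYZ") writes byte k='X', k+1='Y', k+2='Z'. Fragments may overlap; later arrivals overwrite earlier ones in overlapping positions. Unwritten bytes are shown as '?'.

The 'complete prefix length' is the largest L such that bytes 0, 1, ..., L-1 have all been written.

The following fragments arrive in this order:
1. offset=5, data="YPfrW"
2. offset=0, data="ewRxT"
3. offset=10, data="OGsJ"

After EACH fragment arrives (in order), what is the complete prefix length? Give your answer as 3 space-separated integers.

Fragment 1: offset=5 data="YPfrW" -> buffer=?????YPfrW???? -> prefix_len=0
Fragment 2: offset=0 data="ewRxT" -> buffer=ewRxTYPfrW???? -> prefix_len=10
Fragment 3: offset=10 data="OGsJ" -> buffer=ewRxTYPfrWOGsJ -> prefix_len=14

Answer: 0 10 14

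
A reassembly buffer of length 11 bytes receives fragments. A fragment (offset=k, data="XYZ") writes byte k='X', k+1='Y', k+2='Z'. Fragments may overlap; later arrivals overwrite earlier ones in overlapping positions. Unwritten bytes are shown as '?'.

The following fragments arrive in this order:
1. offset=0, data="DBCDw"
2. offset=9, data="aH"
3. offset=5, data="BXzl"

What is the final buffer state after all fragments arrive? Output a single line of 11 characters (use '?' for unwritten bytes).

Answer: DBCDwBXzlaH

Derivation:
Fragment 1: offset=0 data="DBCDw" -> buffer=DBCDw??????
Fragment 2: offset=9 data="aH" -> buffer=DBCDw????aH
Fragment 3: offset=5 data="BXzl" -> buffer=DBCDwBXzlaH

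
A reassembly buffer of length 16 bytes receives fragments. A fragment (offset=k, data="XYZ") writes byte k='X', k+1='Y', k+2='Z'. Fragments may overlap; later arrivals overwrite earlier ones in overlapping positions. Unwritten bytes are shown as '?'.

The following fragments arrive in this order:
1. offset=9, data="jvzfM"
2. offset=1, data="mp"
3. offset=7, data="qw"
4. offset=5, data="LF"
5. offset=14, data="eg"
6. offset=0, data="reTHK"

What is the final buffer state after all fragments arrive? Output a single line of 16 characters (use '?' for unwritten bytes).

Fragment 1: offset=9 data="jvzfM" -> buffer=?????????jvzfM??
Fragment 2: offset=1 data="mp" -> buffer=?mp??????jvzfM??
Fragment 3: offset=7 data="qw" -> buffer=?mp????qwjvzfM??
Fragment 4: offset=5 data="LF" -> buffer=?mp??LFqwjvzfM??
Fragment 5: offset=14 data="eg" -> buffer=?mp??LFqwjvzfMeg
Fragment 6: offset=0 data="reTHK" -> buffer=reTHKLFqwjvzfMeg

Answer: reTHKLFqwjvzfMeg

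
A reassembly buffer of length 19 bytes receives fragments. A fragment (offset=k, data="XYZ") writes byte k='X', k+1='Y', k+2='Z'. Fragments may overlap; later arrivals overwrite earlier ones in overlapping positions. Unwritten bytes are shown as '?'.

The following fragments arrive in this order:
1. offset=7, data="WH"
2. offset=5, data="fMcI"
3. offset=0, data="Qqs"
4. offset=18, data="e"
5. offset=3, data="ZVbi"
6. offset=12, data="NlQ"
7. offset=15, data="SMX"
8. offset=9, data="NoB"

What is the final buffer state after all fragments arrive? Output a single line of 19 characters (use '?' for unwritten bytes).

Answer: QqsZVbicINoBNlQSMXe

Derivation:
Fragment 1: offset=7 data="WH" -> buffer=???????WH??????????
Fragment 2: offset=5 data="fMcI" -> buffer=?????fMcI??????????
Fragment 3: offset=0 data="Qqs" -> buffer=Qqs??fMcI??????????
Fragment 4: offset=18 data="e" -> buffer=Qqs??fMcI?????????e
Fragment 5: offset=3 data="ZVbi" -> buffer=QqsZVbicI?????????e
Fragment 6: offset=12 data="NlQ" -> buffer=QqsZVbicI???NlQ???e
Fragment 7: offset=15 data="SMX" -> buffer=QqsZVbicI???NlQSMXe
Fragment 8: offset=9 data="NoB" -> buffer=QqsZVbicINoBNlQSMXe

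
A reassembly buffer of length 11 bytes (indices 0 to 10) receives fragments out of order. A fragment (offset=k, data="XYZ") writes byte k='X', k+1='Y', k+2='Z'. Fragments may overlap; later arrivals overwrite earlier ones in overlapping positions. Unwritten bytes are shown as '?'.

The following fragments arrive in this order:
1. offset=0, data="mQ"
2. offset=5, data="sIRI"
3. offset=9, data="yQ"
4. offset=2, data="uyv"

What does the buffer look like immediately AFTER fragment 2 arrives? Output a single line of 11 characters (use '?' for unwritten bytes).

Answer: mQ???sIRI??

Derivation:
Fragment 1: offset=0 data="mQ" -> buffer=mQ?????????
Fragment 2: offset=5 data="sIRI" -> buffer=mQ???sIRI??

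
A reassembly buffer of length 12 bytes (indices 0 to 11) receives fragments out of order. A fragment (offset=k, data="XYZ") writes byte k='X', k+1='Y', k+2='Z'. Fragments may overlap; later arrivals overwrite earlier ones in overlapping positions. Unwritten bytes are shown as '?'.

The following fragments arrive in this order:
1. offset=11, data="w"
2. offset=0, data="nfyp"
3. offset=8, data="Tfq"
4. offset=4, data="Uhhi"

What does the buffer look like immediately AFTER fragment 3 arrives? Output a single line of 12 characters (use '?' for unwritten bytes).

Answer: nfyp????Tfqw

Derivation:
Fragment 1: offset=11 data="w" -> buffer=???????????w
Fragment 2: offset=0 data="nfyp" -> buffer=nfyp???????w
Fragment 3: offset=8 data="Tfq" -> buffer=nfyp????Tfqw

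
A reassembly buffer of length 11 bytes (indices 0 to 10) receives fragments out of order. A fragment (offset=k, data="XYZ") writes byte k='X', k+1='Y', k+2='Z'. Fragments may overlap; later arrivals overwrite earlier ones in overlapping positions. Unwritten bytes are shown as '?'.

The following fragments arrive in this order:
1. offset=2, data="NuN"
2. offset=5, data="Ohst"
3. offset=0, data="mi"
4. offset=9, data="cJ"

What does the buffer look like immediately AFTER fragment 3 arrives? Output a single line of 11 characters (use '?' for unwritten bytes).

Fragment 1: offset=2 data="NuN" -> buffer=??NuN??????
Fragment 2: offset=5 data="Ohst" -> buffer=??NuNOhst??
Fragment 3: offset=0 data="mi" -> buffer=miNuNOhst??

Answer: miNuNOhst??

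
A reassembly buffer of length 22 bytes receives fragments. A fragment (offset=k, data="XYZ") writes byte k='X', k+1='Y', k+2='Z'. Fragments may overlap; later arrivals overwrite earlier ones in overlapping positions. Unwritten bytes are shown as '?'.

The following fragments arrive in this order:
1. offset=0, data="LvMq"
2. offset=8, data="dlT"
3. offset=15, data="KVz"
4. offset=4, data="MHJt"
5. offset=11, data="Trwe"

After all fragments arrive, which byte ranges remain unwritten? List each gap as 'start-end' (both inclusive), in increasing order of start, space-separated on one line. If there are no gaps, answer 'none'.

Answer: 18-21

Derivation:
Fragment 1: offset=0 len=4
Fragment 2: offset=8 len=3
Fragment 3: offset=15 len=3
Fragment 4: offset=4 len=4
Fragment 5: offset=11 len=4
Gaps: 18-21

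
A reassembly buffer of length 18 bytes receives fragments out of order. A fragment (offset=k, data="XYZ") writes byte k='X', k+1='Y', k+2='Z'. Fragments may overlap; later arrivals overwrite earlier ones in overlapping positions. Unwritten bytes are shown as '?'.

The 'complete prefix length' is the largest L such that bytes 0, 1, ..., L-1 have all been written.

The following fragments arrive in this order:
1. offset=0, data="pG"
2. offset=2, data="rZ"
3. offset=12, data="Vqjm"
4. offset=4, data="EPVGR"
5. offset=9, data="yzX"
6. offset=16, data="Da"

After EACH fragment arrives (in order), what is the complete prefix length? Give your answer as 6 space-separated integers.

Answer: 2 4 4 9 16 18

Derivation:
Fragment 1: offset=0 data="pG" -> buffer=pG???????????????? -> prefix_len=2
Fragment 2: offset=2 data="rZ" -> buffer=pGrZ?????????????? -> prefix_len=4
Fragment 3: offset=12 data="Vqjm" -> buffer=pGrZ????????Vqjm?? -> prefix_len=4
Fragment 4: offset=4 data="EPVGR" -> buffer=pGrZEPVGR???Vqjm?? -> prefix_len=9
Fragment 5: offset=9 data="yzX" -> buffer=pGrZEPVGRyzXVqjm?? -> prefix_len=16
Fragment 6: offset=16 data="Da" -> buffer=pGrZEPVGRyzXVqjmDa -> prefix_len=18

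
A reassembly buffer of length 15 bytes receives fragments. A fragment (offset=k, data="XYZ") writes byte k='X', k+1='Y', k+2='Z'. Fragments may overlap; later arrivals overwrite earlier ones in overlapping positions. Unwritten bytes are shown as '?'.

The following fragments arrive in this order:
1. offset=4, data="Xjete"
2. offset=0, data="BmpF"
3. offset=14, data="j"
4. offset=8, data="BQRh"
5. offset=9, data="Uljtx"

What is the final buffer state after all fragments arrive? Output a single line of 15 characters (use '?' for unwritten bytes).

Answer: BmpFXjetBUljtxj

Derivation:
Fragment 1: offset=4 data="Xjete" -> buffer=????Xjete??????
Fragment 2: offset=0 data="BmpF" -> buffer=BmpFXjete??????
Fragment 3: offset=14 data="j" -> buffer=BmpFXjete?????j
Fragment 4: offset=8 data="BQRh" -> buffer=BmpFXjetBQRh??j
Fragment 5: offset=9 data="Uljtx" -> buffer=BmpFXjetBUljtxj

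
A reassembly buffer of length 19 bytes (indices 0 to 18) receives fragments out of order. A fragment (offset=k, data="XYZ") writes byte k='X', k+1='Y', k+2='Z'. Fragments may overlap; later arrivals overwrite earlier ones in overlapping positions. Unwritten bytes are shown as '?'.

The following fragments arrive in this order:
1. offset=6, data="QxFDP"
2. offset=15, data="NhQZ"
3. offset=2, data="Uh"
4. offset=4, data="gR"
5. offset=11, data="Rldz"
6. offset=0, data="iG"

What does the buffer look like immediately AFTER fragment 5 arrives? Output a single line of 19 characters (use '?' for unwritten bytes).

Answer: ??UhgRQxFDPRldzNhQZ

Derivation:
Fragment 1: offset=6 data="QxFDP" -> buffer=??????QxFDP????????
Fragment 2: offset=15 data="NhQZ" -> buffer=??????QxFDP????NhQZ
Fragment 3: offset=2 data="Uh" -> buffer=??Uh??QxFDP????NhQZ
Fragment 4: offset=4 data="gR" -> buffer=??UhgRQxFDP????NhQZ
Fragment 5: offset=11 data="Rldz" -> buffer=??UhgRQxFDPRldzNhQZ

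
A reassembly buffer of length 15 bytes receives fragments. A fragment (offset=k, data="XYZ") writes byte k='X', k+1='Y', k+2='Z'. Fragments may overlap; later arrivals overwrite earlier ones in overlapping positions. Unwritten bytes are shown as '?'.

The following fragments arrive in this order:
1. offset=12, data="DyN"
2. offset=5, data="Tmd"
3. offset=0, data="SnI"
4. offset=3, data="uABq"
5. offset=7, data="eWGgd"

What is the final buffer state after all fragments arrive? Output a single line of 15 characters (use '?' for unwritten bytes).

Fragment 1: offset=12 data="DyN" -> buffer=????????????DyN
Fragment 2: offset=5 data="Tmd" -> buffer=?????Tmd????DyN
Fragment 3: offset=0 data="SnI" -> buffer=SnI??Tmd????DyN
Fragment 4: offset=3 data="uABq" -> buffer=SnIuABqd????DyN
Fragment 5: offset=7 data="eWGgd" -> buffer=SnIuABqeWGgdDyN

Answer: SnIuABqeWGgdDyN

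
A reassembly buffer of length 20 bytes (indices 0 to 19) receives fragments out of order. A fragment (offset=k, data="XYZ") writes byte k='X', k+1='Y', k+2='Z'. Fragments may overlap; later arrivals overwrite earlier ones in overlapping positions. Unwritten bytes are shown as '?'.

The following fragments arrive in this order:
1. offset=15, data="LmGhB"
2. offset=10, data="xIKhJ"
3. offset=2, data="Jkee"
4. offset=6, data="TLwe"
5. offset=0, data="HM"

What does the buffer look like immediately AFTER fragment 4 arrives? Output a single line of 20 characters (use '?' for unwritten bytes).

Fragment 1: offset=15 data="LmGhB" -> buffer=???????????????LmGhB
Fragment 2: offset=10 data="xIKhJ" -> buffer=??????????xIKhJLmGhB
Fragment 3: offset=2 data="Jkee" -> buffer=??Jkee????xIKhJLmGhB
Fragment 4: offset=6 data="TLwe" -> buffer=??JkeeTLwexIKhJLmGhB

Answer: ??JkeeTLwexIKhJLmGhB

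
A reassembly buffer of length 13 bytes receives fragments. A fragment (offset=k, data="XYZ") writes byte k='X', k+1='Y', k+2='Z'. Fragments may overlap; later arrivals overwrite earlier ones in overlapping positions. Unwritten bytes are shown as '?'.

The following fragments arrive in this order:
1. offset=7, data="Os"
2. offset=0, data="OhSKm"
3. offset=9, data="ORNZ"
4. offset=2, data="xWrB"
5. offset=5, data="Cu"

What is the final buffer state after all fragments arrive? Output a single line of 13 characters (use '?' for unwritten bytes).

Answer: OhxWrCuOsORNZ

Derivation:
Fragment 1: offset=7 data="Os" -> buffer=???????Os????
Fragment 2: offset=0 data="OhSKm" -> buffer=OhSKm??Os????
Fragment 3: offset=9 data="ORNZ" -> buffer=OhSKm??OsORNZ
Fragment 4: offset=2 data="xWrB" -> buffer=OhxWrB?OsORNZ
Fragment 5: offset=5 data="Cu" -> buffer=OhxWrCuOsORNZ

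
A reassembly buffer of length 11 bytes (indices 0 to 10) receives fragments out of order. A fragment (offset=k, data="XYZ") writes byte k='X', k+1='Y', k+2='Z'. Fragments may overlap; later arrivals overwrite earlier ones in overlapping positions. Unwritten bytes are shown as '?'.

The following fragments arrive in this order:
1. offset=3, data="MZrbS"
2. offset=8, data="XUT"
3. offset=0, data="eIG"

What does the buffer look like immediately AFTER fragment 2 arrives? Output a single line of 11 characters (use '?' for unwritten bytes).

Fragment 1: offset=3 data="MZrbS" -> buffer=???MZrbS???
Fragment 2: offset=8 data="XUT" -> buffer=???MZrbSXUT

Answer: ???MZrbSXUT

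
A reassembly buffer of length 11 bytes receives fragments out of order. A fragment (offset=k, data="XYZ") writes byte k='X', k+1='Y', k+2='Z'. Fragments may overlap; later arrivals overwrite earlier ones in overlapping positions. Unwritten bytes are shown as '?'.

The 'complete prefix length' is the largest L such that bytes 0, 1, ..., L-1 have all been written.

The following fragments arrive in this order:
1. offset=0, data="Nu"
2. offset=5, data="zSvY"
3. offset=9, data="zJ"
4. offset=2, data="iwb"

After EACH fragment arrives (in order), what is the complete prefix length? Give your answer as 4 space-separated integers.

Answer: 2 2 2 11

Derivation:
Fragment 1: offset=0 data="Nu" -> buffer=Nu????????? -> prefix_len=2
Fragment 2: offset=5 data="zSvY" -> buffer=Nu???zSvY?? -> prefix_len=2
Fragment 3: offset=9 data="zJ" -> buffer=Nu???zSvYzJ -> prefix_len=2
Fragment 4: offset=2 data="iwb" -> buffer=NuiwbzSvYzJ -> prefix_len=11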